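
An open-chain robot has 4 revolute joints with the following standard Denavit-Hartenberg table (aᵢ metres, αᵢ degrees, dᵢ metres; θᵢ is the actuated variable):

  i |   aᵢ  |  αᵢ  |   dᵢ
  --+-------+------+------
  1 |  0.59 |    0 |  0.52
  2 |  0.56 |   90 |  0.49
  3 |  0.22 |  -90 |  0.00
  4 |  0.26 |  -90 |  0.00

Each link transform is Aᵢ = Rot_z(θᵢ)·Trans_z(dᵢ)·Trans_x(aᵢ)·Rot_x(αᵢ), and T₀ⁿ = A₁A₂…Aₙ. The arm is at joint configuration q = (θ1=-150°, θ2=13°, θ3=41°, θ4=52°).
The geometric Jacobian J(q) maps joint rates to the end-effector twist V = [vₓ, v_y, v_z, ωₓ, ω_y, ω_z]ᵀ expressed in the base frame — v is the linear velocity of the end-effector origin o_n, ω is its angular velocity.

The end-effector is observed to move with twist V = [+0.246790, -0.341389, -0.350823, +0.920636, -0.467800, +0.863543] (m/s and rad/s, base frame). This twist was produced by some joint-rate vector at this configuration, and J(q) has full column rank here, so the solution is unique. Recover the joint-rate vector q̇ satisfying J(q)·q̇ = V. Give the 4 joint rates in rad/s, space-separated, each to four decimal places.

o_n = [-0.9906, -1.0224, 1.2593]
J₁: ẑ×o_n = [1.0224, -0.9906, 0.0000], ω = ẑ
J2: z=[0.0000, 0.0000, 1.0000] o=[-0.5110, -0.2950, 0.5200] → [0.7274, -0.4796, 0.0000, 0.0000, 0.0000, 1.0000]
J3: z=[-0.6820, 0.7314, 0.0000] o=[-0.9205, -0.6769, 1.0100] → [0.1824, 0.1701, 0.2868, -0.6820, 0.7314, 0.0000]
J4: z=[0.4798, 0.4474, 0.7547] o=[-1.0419, -0.7902, 1.1543] → [0.2223, -0.0116, -0.1344, 0.4798, 0.4474, 0.7547]
q̇ = J⁺·V = [-0.0950, 0.5510, -0.9700, 0.5400]

-0.0950 0.5510 -0.9700 0.5400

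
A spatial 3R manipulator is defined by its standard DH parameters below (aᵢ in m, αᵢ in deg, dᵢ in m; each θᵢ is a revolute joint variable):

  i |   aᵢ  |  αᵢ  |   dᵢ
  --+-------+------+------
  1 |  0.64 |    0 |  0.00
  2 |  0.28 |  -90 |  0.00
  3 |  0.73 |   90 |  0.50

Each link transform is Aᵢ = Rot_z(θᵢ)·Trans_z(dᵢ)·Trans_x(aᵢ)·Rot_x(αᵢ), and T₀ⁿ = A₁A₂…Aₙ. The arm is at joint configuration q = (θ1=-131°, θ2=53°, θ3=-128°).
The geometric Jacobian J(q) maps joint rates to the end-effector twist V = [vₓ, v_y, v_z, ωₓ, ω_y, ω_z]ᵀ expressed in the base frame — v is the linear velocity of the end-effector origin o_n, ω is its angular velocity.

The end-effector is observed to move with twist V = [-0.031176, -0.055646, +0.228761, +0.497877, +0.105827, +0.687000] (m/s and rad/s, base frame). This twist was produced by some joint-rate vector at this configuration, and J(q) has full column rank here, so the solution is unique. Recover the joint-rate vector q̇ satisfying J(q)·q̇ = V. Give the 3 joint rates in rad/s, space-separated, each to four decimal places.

o_n = [0.0340, -0.2133, 0.5752]
J₁: ẑ×o_n = [0.2133, 0.0340, -0.0000], ω = ẑ
J2: z=[0.0000, 0.0000, 1.0000] o=[-0.4199, -0.4830, 0.0000] → [-0.2697, 0.4538, 0.0000, 0.0000, 0.0000, 1.0000]
J3: z=[0.9781, 0.2079, 0.0000] o=[-0.3617, -0.7569, 0.0000] → [0.1196, -0.5627, 0.4494, 0.9781, 0.2079, 0.0000]
q̇ = J⁺·V = [0.1930, 0.4940, 0.5090]

0.1930 0.4940 0.5090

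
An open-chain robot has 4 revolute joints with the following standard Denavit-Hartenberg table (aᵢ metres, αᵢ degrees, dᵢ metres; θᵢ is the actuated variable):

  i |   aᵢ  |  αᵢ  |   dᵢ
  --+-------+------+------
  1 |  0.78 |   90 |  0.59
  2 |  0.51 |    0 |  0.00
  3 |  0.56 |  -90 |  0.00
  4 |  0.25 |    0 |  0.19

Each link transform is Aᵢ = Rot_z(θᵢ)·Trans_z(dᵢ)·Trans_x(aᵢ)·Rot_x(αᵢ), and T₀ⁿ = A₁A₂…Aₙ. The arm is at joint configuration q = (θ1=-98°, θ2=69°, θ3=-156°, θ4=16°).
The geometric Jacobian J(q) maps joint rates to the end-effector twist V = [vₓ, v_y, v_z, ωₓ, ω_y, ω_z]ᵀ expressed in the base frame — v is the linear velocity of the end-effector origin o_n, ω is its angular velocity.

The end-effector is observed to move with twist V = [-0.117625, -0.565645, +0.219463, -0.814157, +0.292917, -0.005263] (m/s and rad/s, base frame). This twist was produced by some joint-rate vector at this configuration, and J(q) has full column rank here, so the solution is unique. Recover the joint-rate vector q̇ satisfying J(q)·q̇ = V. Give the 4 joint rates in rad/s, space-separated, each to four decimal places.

0.0040 0.1940 0.6530 -0.1770

o_n = [-0.0980, -1.1924, 0.2769]
J₁: ẑ×o_n = [1.1924, -0.0980, 0.0000], ω = ẑ
J2: z=[-0.9903, 0.1392, 0.0000] o=[-0.1086, -0.7724, 0.5900] → [-0.0436, -0.3101, 0.4144, -0.9903, 0.1392, 0.0000]
J3: z=[-0.9903, 0.1392, 0.0000] o=[-0.1340, -0.9534, 1.0661] → [-0.1098, -0.7816, 0.2316, -0.9903, 0.1392, 0.0000]
J4: z=[-0.1390, -0.9889, 0.0523] o=[-0.1381, -0.9824, 0.5069] → [0.2385, -0.0299, 0.0688, -0.1390, -0.9889, 0.0523]
q̇ = J⁺·V = [0.0040, 0.1940, 0.6530, -0.1770]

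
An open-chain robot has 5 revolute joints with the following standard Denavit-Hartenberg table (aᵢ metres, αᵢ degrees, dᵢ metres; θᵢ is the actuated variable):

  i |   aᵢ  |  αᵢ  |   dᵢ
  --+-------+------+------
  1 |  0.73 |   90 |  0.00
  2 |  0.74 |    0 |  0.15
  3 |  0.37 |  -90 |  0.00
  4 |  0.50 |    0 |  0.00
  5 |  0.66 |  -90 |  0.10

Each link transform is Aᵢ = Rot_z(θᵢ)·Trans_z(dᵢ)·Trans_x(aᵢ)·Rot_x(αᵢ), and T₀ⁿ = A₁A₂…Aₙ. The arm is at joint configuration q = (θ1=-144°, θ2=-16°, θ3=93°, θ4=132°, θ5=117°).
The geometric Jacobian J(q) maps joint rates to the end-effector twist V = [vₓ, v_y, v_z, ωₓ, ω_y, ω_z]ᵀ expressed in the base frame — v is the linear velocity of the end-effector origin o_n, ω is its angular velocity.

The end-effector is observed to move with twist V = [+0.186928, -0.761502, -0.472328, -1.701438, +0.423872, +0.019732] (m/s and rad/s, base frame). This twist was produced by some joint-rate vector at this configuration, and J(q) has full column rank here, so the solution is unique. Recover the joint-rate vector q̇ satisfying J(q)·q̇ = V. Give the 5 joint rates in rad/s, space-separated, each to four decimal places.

o_n = [-1.2826, -0.4441, -0.3774]
J₁: ẑ×o_n = [0.4441, -1.2826, 0.0000], ω = ẑ
J2: z=[-0.5878, 0.8090, 0.0000] o=[-0.5906, -0.4291, 0.0000] → [-0.3053, -0.2218, 0.5687, -0.5878, 0.8090, 0.0000]
J3: z=[-0.5878, 0.8090, 0.0000] o=[-1.2542, -0.7258, -0.2040] → [-0.1403, -0.1019, -0.1427, -0.5878, 0.8090, 0.0000]
J4: z=[0.7883, 0.5727, 0.2250] o=[-1.3216, -0.7748, 0.1565] → [-0.3802, 0.4297, 0.2383, 0.7883, 0.5727, 0.2250]
J5: z=[0.7883, 0.5727, 0.2250] o=[-1.0423, -1.0311, -0.1694] → [-0.2512, 0.1099, 0.6004, 0.7883, 0.5727, 0.2250]
q̇ = J⁺·V = [0.2800, 0.4470, 0.8960, -0.2650, -0.8920]

0.2800 0.4470 0.8960 -0.2650 -0.8920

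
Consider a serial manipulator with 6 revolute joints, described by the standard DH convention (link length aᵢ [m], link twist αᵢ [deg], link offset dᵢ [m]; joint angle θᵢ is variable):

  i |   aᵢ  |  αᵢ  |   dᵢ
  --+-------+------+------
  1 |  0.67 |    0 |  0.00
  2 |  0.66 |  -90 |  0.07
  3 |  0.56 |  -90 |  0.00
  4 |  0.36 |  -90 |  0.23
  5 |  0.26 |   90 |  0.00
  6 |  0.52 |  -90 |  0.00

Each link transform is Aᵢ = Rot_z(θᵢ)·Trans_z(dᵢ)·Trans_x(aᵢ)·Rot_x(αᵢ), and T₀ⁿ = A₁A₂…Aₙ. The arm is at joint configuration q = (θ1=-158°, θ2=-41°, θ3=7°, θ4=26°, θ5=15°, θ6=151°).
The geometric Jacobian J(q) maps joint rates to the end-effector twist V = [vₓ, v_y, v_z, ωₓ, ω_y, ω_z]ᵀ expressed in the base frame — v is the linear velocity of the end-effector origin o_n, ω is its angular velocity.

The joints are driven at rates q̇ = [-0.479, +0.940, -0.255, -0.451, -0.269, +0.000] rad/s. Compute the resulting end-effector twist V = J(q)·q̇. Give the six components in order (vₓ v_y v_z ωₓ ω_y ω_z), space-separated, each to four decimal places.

-0.6511 -0.1443 0.1793 -0.1583 0.0685 0.8943

o_n = [-1.6814, 0.4334, -0.2819]
J₁: ẑ×o_n = [-0.4334, -1.6814, 0.0000], ω = ẑ
J2: z=[0.0000, 0.0000, 1.0000] o=[-0.6212, -0.2510, 0.0000] → [-0.6844, -1.0602, 0.0000, 0.0000, 0.0000, 1.0000]
J3: z=[-0.3256, -0.9455, 0.0000] o=[-1.2453, -0.0361, 0.0700] → [0.3328, -0.1146, -0.5653, -0.3256, -0.9455, 0.0000]
J4: z=[0.1152, -0.0397, -0.9925] o=[-1.7708, 0.1448, 0.0018] → [0.2976, -0.0560, 0.0368, 0.1152, -0.0397, -0.9925]
J5: z=[0.7040, 0.7082, 0.0534] o=[-1.9966, 0.3895, -0.2660] → [-0.0136, 0.0281, -0.1923, 0.7040, 0.7082, 0.0534]
J6: z=[-0.0701, 0.1441, -0.9871] o=[-2.1803, 0.5692, -0.2267] → [-0.1420, -0.4963, -0.0624, -0.0701, 0.1441, -0.9871]
V = J·q̇ = [-0.6511, -0.1443, 0.1793, -0.1583, 0.0685, 0.8943]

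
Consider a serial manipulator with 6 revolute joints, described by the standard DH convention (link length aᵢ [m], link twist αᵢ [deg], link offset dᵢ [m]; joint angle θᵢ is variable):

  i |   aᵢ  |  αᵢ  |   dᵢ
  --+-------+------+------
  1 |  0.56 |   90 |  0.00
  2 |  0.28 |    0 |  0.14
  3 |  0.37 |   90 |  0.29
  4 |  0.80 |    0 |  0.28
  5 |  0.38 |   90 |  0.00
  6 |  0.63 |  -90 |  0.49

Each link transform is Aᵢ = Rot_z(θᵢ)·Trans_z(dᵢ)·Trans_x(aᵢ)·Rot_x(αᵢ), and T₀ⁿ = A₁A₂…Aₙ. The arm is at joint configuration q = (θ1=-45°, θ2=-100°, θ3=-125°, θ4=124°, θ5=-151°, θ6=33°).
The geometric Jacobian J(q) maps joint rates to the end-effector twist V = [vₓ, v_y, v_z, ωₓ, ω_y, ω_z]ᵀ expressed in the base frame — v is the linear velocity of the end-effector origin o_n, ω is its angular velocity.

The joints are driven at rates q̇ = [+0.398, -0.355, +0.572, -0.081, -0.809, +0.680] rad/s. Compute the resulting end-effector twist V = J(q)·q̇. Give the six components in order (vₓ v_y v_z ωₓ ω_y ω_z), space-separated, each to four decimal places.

0.9465 -0.0758 -0.3546 -0.0157 0.5656 -0.4496

o_n = [0.2457, -0.5911, 0.5252]
J₁: ẑ×o_n = [0.5911, 0.2457, -0.0000], ω = ẑ
J2: z=[-0.7071, -0.7071, 0.0000] o=[0.3960, -0.3960, 0.0000] → [-0.3714, 0.3714, 0.0317, -0.7071, -0.7071, 0.0000]
J3: z=[-0.7071, -0.7071, 0.0000] o=[0.2626, -0.4606, -0.2757] → [-0.5663, 0.5663, 0.0803, -0.7071, -0.7071, 0.0000]
J4: z=[0.5000, -0.5000, 0.7071] o=[-0.1275, -0.4807, -0.0141] → [-0.1916, -0.0058, 0.1313, 0.5000, -0.5000, 0.7071]
J5: z=[0.5000, -0.5000, 0.7071] o=[-0.2328, -1.3133, -0.1325] → [-0.8395, 0.0095, 0.6003, 0.5000, -0.5000, 0.7071]
J6: z=[0.8570, 0.4030, -0.3210] o=[-0.2801, -1.0220, 0.1070] → [0.3069, -0.5272, 0.1574, 0.8570, 0.4030, -0.3210]
V = J·q̇ = [0.9465, -0.0758, -0.3546, -0.0157, 0.5656, -0.4496]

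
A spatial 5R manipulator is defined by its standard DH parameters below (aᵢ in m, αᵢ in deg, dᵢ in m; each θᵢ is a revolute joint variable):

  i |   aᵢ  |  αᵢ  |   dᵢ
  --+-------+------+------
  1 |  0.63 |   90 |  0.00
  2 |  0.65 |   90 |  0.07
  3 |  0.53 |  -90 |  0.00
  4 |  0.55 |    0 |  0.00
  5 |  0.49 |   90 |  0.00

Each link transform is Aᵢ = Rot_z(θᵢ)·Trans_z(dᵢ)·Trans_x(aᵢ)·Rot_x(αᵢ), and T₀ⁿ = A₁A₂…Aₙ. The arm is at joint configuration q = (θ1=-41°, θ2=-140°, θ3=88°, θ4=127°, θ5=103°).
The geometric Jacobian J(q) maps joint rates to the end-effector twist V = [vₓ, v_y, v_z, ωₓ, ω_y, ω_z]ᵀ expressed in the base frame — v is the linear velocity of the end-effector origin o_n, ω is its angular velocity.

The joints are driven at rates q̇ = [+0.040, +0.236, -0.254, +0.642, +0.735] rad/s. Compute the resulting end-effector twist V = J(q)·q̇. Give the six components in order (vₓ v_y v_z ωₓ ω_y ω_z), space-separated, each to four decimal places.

-0.3700 0.0186 0.4016 0.7325 -1.0131 0.7300

o_n = [0.1631, -0.0810, -0.4642]
J₁: ẑ×o_n = [0.0810, 0.1631, -0.0000], ω = ẑ
J2: z=[-0.6561, -0.7547, 0.0000] o=[0.4755, -0.4133, 0.0000] → [0.3503, -0.3045, -0.4538, -0.6561, -0.7547, 0.0000]
J3: z=[-0.4851, 0.4217, 0.7660] o=[0.0538, -0.1395, -0.4178] → [-0.0643, 0.0613, -0.0745, -0.4851, 0.4217, 0.7660]
J4: z=[0.5549, -0.5286, 0.6424] o=[-0.3044, -0.5299, -0.4297] → [-0.2702, 0.3195, 0.4963, 0.5549, -0.5286, 0.6424]
J5: z=[0.5549, -0.5286, 0.6424] o=[0.1323, -0.4713, -0.7588] → [-0.4065, -0.1437, 0.2329, 0.5549, -0.5286, 0.6424]
V = J·q̇ = [-0.3700, 0.0186, 0.4016, 0.7325, -1.0131, 0.7300]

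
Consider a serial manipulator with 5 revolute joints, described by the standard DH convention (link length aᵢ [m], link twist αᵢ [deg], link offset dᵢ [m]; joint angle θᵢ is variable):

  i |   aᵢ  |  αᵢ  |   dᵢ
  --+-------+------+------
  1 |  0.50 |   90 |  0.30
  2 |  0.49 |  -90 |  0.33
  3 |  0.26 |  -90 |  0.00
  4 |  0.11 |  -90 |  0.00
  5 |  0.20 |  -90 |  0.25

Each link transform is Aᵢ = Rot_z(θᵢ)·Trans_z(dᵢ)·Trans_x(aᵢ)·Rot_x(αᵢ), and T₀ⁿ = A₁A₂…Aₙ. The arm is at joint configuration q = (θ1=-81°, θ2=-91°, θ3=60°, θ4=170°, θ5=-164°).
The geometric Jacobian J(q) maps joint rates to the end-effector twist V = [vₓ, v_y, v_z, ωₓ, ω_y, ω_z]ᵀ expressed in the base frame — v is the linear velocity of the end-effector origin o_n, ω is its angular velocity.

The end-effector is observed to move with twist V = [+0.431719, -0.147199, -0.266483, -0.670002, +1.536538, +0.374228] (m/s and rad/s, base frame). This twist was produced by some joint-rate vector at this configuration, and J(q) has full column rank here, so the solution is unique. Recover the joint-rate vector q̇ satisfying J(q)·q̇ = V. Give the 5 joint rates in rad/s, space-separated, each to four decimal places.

o_n = [0.0732, -0.7479, -0.2955]
J₁: ẑ×o_n = [0.7479, 0.0732, -0.0000], ω = ẑ
J2: z=[-0.9877, -0.1564, 0.0000] o=[0.0782, -0.4938, 0.3000] → [0.0932, -0.5882, 0.2501, -0.9877, -0.1564, 0.0000]
J3: z=[0.1564, -0.9875, -0.0175] o=[-0.2491, -0.5370, -0.1899] → [0.1006, 0.0109, 0.2852, 0.1564, -0.9875, -0.0175]
J4: z=[0.4962, 0.0633, 0.8659] o=[-0.0270, -0.4996, -0.3199] → [0.2166, 0.0747, -0.1296, 0.4962, 0.0633, 0.8659]
J5: z=[0.0057, -0.9976, 0.0696] o=[-0.1225, -0.4963, -0.2654] → [0.0475, 0.0138, 0.1938, 0.0057, -0.9976, 0.0696]
q̇ = J⁺·V = [0.8700, 0.2570, -0.9350, -0.5360, -0.6890]

0.8700 0.2570 -0.9350 -0.5360 -0.6890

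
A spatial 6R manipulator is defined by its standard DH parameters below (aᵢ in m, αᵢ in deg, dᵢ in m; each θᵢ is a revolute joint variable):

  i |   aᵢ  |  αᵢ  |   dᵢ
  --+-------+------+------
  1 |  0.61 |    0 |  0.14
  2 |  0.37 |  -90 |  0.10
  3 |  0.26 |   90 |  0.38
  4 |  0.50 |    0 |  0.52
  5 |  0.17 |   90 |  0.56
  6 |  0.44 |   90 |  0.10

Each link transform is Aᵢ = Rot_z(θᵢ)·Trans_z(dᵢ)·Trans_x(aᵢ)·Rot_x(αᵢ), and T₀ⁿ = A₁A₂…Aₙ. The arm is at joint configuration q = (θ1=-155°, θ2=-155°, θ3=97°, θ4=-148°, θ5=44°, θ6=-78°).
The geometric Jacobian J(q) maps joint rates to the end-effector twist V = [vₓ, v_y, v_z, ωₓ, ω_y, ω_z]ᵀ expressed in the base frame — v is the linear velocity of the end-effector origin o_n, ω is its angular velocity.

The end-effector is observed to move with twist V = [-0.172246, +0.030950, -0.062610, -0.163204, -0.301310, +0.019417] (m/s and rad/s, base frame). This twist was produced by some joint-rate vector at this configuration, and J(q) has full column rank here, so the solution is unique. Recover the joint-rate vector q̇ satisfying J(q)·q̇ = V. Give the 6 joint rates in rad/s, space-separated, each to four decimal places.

o_n = [0.2125, 0.4763, 0.4827]
J₁: ẑ×o_n = [-0.4763, 0.2125, 0.0000], ω = ẑ
J2: z=[0.0000, 0.0000, 1.0000] o=[-0.5528, -0.2578, 0.1400] → [-0.7341, 0.7654, 0.0000, 0.0000, 0.0000, 1.0000]
J3: z=[-0.7660, 0.6428, 0.0000] o=[-0.3150, 0.0256, 0.2400] → [0.1560, 0.1859, -0.6843, -0.7660, 0.6428, 0.0000]
J4: z=[0.6380, 0.7603, -0.1219] o=[-0.6265, 0.2456, -0.0181] → [0.4089, -0.4218, -0.4908, 0.6380, 0.7603, -0.1219]
J5: z=[0.6380, 0.7603, -0.1219] o=[-0.0585, 0.5103, 0.3394] → [0.1048, -0.1245, -0.2278, 0.6380, 0.7603, -0.1219]
J6: z=[-0.1093, 0.2461, 0.9631] o=[0.4283, 0.8339, 0.3120] → [0.3864, -0.1892, 0.0922, -0.1093, 0.2461, 0.9631]
q̇ = J⁺·V = [0.3340, -0.0420, 0.0090, 0.3620, -0.6620, -0.3210]

0.3340 -0.0420 0.0090 0.3620 -0.6620 -0.3210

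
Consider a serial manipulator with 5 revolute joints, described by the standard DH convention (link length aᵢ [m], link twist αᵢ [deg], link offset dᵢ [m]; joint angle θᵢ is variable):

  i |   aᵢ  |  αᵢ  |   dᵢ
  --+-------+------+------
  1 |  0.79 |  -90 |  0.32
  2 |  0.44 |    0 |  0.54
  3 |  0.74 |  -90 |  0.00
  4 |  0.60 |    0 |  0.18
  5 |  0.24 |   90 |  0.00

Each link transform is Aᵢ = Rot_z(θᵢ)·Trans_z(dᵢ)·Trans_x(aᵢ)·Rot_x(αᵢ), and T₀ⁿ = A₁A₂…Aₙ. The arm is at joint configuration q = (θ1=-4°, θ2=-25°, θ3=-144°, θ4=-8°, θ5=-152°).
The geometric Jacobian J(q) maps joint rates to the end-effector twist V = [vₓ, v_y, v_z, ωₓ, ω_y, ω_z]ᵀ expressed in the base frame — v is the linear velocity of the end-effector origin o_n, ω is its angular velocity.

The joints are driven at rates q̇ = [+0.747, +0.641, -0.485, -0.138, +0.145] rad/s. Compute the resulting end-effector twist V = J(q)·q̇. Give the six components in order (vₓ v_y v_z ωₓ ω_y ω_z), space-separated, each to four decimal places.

o_n = [0.1837, 0.6945, 0.8942]
J₁: ẑ×o_n = [-0.6945, 0.1837, 0.0000], ω = ẑ
J2: z=[0.0698, 0.9976, 0.0000] o=[0.7881, -0.0551, 0.3200] → [0.5728, -0.0401, 0.6551, 0.0698, 0.9976, 0.0000]
J3: z=[0.0698, 0.9976, 0.0000] o=[1.2235, 0.4558, 0.5060] → [0.3873, -0.0271, 1.0539, 0.0698, 0.9976, 0.0000]
J4: z=[0.1903, -0.0133, 0.9816] o=[0.4989, 0.5064, 0.6472] → [-0.1879, -0.3564, 0.0316, 0.1903, -0.0133, 0.9816]
J5: z=[0.1903, -0.0133, 0.9816] o=[-0.0428, 0.6280, 0.9372] → [-0.0646, 0.2306, 0.0157, 0.1903, -0.0133, 0.9816]
V = J·q̇ = [-0.3229, 0.2073, -0.0933, 0.0122, 0.1555, 0.7539]

-0.3229 0.2073 -0.0933 0.0122 0.1555 0.7539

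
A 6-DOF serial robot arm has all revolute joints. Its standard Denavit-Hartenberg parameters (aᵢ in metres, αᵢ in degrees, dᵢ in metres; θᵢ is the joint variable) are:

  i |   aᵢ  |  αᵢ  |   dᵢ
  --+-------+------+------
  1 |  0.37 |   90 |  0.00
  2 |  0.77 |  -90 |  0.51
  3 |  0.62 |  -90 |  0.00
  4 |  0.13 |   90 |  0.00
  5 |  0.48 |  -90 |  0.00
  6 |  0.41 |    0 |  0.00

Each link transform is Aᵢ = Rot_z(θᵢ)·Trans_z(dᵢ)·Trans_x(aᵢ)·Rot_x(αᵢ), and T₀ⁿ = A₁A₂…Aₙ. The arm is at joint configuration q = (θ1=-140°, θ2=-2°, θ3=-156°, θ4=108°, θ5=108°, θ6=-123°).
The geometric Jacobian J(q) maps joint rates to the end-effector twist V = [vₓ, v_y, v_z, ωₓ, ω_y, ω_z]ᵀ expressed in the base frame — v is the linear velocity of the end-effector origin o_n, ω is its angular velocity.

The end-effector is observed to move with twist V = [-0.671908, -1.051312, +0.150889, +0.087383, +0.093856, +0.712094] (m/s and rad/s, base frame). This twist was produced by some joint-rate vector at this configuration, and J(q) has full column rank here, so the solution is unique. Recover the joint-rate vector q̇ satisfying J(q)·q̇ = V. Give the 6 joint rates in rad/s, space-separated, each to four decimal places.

0.9530 0.2810 0.1930 -0.4260 0.1360 -0.4380

o_n = [-1.0081, 0.6055, -0.1550]
J₁: ẑ×o_n = [-0.6055, -1.0081, 0.0000], ω = ẑ
J2: z=[-0.6428, 0.7660, 0.0000] o=[-0.2834, -0.2378, 0.0000] → [-0.1187, -0.0996, 0.0131, -0.6428, 0.7660, 0.0000]
J3: z=[-0.0267, -0.0224, 0.9994] o=[-1.2008, -0.3418, -0.0269] → [-0.9438, 0.1891, -0.0210, -0.0267, -0.0224, 0.9994]
J4: z=[-0.8986, 0.4385, -0.0142] o=[-0.9292, 0.2152, -0.0071] → [-0.0593, -0.1318, -0.3161, -0.8986, 0.4385, -0.0142]
J5: z=[0.4248, 0.8614, -0.2785] o=[-0.9435, 0.1819, -0.1319] → [0.0981, 0.0278, 0.2356, 0.4248, 0.8614, -0.2785]
J6: z=[0.3822, 0.1082, 0.9177] o=[-1.3374, 0.4201, 0.0040] → [-0.1873, 0.3630, 0.0352, 0.3822, 0.1082, 0.9177]
q̇ = J⁺·V = [0.9530, 0.2810, 0.1930, -0.4260, 0.1360, -0.4380]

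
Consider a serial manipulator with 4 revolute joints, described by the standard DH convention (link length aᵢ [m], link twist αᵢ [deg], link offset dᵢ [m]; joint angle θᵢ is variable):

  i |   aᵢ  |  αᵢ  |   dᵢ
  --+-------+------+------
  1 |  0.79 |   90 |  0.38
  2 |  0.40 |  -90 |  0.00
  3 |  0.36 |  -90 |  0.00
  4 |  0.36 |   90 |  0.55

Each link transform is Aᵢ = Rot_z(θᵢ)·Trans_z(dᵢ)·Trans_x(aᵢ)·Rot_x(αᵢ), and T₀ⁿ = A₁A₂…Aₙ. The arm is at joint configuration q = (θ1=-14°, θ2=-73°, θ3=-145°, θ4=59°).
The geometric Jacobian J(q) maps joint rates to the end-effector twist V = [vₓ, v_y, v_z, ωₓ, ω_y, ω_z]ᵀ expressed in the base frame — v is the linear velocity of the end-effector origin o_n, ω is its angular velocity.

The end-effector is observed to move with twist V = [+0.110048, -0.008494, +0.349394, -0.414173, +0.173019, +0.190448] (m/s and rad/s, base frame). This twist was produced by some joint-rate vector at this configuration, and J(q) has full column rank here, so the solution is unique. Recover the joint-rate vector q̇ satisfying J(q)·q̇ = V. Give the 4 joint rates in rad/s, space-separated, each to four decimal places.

0.0730 0.2780 -0.3900 -0.4220

o_n = [0.3718, -0.8794, 0.0328]
J₁: ẑ×o_n = [0.8794, 0.3718, -0.0000], ω = ẑ
J2: z=[-0.2419, -0.9703, 0.0000] o=[0.7665, -0.1911, 0.3800] → [0.3369, -0.0840, -0.2165, -0.2419, -0.9703, 0.0000]
J3: z=[0.9279, -0.2314, 0.2924] o=[0.8800, -0.2194, -0.0025] → [0.1848, -0.1814, -0.7300, 0.9279, -0.2314, 0.2924]
J4: z=[-0.0355, -0.8354, -0.5485] o=[0.7464, -0.3989, 0.2795] → [-0.0575, 0.1968, -0.2959, -0.0355, -0.8354, -0.5485]
q̇ = J⁺·V = [0.0730, 0.2780, -0.3900, -0.4220]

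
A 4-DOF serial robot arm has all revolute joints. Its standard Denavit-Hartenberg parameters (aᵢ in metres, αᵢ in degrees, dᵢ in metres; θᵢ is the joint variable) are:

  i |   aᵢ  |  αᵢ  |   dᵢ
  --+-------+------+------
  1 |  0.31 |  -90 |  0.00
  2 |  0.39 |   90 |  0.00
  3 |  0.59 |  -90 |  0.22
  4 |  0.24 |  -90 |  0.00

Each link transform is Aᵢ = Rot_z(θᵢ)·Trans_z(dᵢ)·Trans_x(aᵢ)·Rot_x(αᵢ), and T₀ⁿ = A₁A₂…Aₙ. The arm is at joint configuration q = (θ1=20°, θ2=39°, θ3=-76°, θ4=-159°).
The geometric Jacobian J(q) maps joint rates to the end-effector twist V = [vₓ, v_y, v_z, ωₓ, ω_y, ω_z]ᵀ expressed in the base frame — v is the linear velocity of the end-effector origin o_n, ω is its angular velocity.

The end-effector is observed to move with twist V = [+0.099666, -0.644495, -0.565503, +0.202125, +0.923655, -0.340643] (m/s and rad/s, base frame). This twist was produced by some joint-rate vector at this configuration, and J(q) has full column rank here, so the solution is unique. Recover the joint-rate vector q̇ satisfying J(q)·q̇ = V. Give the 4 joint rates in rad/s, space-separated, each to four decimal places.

o_n = [0.9432, -0.0346, -0.0633]
J₁: ẑ×o_n = [0.0346, 0.9432, -0.0000], ω = ẑ
J2: z=[-0.3420, 0.9397, 0.0000] o=[0.2913, 0.1060, 0.0000] → [-0.0595, -0.0217, -0.5645, -0.3420, 0.9397, 0.0000]
J3: z=[0.5914, 0.2152, 0.7771] o=[0.5761, 0.2097, -0.2454] → [0.2290, 0.1776, -0.2235, 0.5914, 0.2152, 0.7771]
J4: z=[0.6258, 0.4852, -0.6106] o=[1.0062, -0.2430, -0.1643] → [0.1762, -0.0247, 0.1610, 0.6258, 0.4852, -0.6106]
q̇ = J⁺·V = [-0.7880, 0.7710, 0.6660, 0.1150]

-0.7880 0.7710 0.6660 0.1150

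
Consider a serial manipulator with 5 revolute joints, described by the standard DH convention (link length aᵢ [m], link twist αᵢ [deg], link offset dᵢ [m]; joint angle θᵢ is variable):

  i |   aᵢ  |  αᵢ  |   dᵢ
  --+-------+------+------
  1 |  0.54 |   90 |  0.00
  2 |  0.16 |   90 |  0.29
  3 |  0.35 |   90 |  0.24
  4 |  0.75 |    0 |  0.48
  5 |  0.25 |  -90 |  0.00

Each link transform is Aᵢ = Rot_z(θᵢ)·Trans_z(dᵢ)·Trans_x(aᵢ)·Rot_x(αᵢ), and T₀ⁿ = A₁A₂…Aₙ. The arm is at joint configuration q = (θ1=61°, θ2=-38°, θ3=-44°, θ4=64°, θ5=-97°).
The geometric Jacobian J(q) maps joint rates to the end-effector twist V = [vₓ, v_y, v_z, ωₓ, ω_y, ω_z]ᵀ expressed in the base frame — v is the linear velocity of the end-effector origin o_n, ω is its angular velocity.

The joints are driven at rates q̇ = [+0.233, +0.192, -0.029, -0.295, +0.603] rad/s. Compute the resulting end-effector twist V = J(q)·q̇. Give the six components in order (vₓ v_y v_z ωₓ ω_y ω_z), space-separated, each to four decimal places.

-0.1683 0.2654 -0.0854 -0.0989 -0.1175 0.3876

o_n = [-0.3806, 0.7003, -0.8997]
J₁: ẑ×o_n = [-0.7003, -0.3806, 0.0000], ω = ẑ
J2: z=[0.8746, -0.4848, 0.0000] o=[0.2618, 0.4723, 0.0000] → [0.4362, 0.7869, -0.1120, 0.8746, -0.4848, 0.0000]
J3: z=[-0.2985, -0.5385, -0.7880] o=[0.5766, 0.4420, -0.0985] → [0.6350, 0.5151, -0.5925, -0.2985, -0.5385, -0.7880]
J4: z=[-0.8945, -0.1300, 0.4277] o=[0.3885, 0.6041, -0.4426] → [0.0183, -0.7378, -0.1861, -0.8945, -0.1300, 0.4277]
J5: z=[-0.8945, -0.1300, 0.4277] o=[-0.3515, 0.4525, -0.9141] → [-0.1079, 0.0005, -0.2255, -0.8945, -0.1300, 0.4277]
V = J·q̇ = [-0.1683, 0.2654, -0.0854, -0.0989, -0.1175, 0.3876]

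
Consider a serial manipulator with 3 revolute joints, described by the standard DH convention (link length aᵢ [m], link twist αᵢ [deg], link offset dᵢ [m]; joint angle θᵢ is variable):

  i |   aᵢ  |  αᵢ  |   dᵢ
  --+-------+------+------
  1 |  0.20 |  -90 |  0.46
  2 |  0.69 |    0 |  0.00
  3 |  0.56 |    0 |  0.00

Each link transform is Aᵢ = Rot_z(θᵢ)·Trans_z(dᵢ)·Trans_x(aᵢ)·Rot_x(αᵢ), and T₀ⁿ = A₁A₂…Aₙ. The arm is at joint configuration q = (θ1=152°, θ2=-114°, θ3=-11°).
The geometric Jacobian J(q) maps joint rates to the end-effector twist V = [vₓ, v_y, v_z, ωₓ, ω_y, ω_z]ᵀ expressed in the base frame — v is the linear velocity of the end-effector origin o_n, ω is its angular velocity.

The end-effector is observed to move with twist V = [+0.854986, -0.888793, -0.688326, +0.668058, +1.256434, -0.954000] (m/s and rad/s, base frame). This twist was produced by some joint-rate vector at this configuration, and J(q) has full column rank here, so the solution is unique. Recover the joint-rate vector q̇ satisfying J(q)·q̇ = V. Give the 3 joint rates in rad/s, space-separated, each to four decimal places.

o_n = [0.3548, -0.1887, 1.5491]
J₁: ẑ×o_n = [0.1887, 0.3548, -0.0000], ω = ẑ
J2: z=[-0.4695, -0.8829, 0.0000] o=[-0.1766, 0.0939, 0.4600] → [-0.9616, 0.5113, 0.6019, -0.4695, -0.8829, 0.0000]
J3: z=[-0.4695, -0.8829, 0.0000] o=[0.0712, -0.0379, 1.0903] → [-0.4050, 0.2154, 0.3212, -0.4695, -0.8829, 0.0000]
q̇ = J⁺·V = [-0.9540, -0.8240, -0.5990]

-0.9540 -0.8240 -0.5990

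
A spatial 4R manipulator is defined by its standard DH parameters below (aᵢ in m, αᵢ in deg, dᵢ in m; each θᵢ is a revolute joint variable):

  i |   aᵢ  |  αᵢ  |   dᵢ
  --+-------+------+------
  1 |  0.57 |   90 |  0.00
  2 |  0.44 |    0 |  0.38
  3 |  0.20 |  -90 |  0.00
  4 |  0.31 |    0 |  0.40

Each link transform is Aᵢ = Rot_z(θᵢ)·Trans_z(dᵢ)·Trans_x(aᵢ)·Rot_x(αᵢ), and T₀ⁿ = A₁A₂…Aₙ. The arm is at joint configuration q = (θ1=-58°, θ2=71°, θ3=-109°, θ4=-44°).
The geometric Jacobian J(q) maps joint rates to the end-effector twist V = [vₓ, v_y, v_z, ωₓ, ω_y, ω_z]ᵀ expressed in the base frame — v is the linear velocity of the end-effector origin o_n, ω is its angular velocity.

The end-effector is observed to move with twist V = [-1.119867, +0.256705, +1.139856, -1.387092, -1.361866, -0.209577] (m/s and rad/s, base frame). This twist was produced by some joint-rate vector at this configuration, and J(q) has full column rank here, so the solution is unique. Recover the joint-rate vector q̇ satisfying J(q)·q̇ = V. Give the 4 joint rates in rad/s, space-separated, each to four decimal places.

-0.7470 0.9090 0.9890 0.6820

o_n = [0.1802, -1.4119, 0.4708]
J₁: ẑ×o_n = [1.4119, 0.1802, -0.0000], ω = ẑ
J2: z=[-0.8480, -0.5299, 0.0000] o=[0.3021, -0.4834, 0.0000] → [-0.2495, 0.3993, 0.7228, -0.8480, -0.5299, 0.0000]
J3: z=[-0.8480, -0.5299, 0.0000] o=[0.0557, -0.8062, 0.4160] → [-0.0290, 0.0465, 0.5796, -0.8480, -0.5299, 0.0000]
J4: z=[0.3263, -0.5221, 0.7880] o=[0.1392, -0.9399, 0.2929] → [0.2790, -0.0257, -0.1326, 0.3263, -0.5221, 0.7880]
q̇ = J⁺·V = [-0.7470, 0.9090, 0.9890, 0.6820]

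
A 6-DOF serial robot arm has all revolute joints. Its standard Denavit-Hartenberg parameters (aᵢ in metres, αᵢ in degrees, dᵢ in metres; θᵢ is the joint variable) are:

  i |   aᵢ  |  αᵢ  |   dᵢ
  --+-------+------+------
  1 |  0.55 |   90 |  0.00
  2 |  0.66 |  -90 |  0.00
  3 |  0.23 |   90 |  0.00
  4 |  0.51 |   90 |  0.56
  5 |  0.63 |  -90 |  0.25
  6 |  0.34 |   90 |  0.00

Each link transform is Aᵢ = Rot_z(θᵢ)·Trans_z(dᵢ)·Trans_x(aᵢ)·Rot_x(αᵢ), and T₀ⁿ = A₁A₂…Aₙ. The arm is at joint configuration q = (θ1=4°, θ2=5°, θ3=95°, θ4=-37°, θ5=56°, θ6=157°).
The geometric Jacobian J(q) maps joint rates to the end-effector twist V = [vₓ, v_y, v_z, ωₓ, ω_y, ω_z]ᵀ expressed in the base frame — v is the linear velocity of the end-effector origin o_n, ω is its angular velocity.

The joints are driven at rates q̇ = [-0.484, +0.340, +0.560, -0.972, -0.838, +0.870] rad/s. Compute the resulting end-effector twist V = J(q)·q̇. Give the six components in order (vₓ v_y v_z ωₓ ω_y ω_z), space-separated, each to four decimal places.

0.0205 -1.0999 -0.3330 -0.5874 -0.4959 1.1314

o_n = [1.9476, 0.9155, -0.3817]
J₁: ẑ×o_n = [-0.9155, 1.9476, 0.0000], ω = ẑ
J2: z=[0.0698, -0.9976, 0.0000] o=[0.5487, 0.0384, 0.0000] → [0.3807, 0.0266, 1.4568, 0.0698, -0.9976, 0.0000]
J3: z=[-0.0869, -0.0061, 0.9962] o=[1.2045, 0.0842, 0.0575] → [-0.8254, 0.7021, -0.0678, -0.0869, -0.0061, 0.9962]
J4: z=[0.9839, 0.1562, 0.0868] o=[1.1686, 0.3114, 0.0558] → [-0.1208, 0.4980, 0.4727, 0.9839, 0.1562, 0.0868]
J5: z=[0.1634, -0.5896, -0.7910] o=[1.6827, 0.8030, -0.2045] → [0.1934, -0.1806, 0.1746, 0.1634, -0.5896, -0.7910]
J6: z=[0.6102, -0.5697, 0.5506] o=[2.2120, 1.0164, -0.5702] → [-0.0519, -0.2606, -0.2121, 0.6102, -0.5697, 0.5506]
V = J·q̇ = [0.0205, -1.0999, -0.3330, -0.5874, -0.4959, 1.1314]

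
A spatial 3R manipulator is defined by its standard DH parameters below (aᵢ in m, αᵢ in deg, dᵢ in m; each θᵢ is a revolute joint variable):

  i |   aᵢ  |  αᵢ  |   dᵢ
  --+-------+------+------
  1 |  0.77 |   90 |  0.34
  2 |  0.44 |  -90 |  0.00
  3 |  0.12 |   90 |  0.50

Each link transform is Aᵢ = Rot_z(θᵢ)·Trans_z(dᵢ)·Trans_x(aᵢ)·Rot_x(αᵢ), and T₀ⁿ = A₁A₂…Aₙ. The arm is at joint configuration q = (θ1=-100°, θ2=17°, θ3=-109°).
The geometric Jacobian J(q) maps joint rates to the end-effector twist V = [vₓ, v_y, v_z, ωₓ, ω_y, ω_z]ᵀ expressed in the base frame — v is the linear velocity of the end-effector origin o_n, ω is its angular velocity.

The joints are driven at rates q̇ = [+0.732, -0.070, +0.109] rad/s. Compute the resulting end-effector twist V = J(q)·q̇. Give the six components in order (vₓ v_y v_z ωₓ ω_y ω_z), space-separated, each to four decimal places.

o_n = [-0.2866, -0.9722, 0.9354]
J₁: ẑ×o_n = [0.9722, -0.2866, 0.0000], ω = ẑ
J2: z=[-0.9848, 0.1736, 0.0000] o=[-0.1337, -0.7583, 0.3400] → [0.1034, 0.5863, 0.2372, -0.9848, 0.1736, 0.0000]
J3: z=[0.0508, 0.2879, 0.9563] o=[-0.2068, -1.1727, 0.4686] → [-0.0573, -0.1001, 0.0332, 0.0508, 0.2879, 0.9563]
V = J·q̇ = [0.6982, -0.2618, -0.0130, 0.0745, 0.0192, 0.8362]

0.6982 -0.2618 -0.0130 0.0745 0.0192 0.8362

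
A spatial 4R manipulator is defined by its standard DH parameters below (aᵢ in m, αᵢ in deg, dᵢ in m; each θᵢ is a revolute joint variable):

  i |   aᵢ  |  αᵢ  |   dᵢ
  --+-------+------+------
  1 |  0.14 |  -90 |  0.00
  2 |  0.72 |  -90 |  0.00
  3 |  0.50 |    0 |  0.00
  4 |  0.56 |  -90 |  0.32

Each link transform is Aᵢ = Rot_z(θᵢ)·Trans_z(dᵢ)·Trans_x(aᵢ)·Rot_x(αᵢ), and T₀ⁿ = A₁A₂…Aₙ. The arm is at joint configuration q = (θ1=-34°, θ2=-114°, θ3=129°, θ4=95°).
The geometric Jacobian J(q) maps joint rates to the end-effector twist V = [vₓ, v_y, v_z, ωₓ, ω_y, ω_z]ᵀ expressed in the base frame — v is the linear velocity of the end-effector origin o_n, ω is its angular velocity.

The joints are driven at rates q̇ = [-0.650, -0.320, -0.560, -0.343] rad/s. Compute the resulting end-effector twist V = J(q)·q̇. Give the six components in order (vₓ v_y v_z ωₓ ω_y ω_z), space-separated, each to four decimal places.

-0.4485 -0.6869 -0.0289 -0.8628 0.1960 -1.0173

o_n = [0.3578, -0.2408, 0.1324]
J₁: ẑ×o_n = [0.2408, 0.3578, -0.0000], ω = ẑ
J2: z=[0.5592, 0.8290, 0.0000] o=[0.1161, -0.0783, 0.0000] → [0.1098, -0.0741, -0.2913, 0.5592, 0.8290, 0.0000]
J3: z=[0.7574, -0.5108, 0.4067] o=[-0.1267, 0.0855, 0.6578] → [0.4011, 0.5949, 0.0004, 0.7574, -0.5108, 0.4067]
J4: z=[0.7574, -0.5108, 0.4067] o=[-0.2379, -0.3082, 0.3703] → [0.0941, 0.4224, 0.3554, 0.7574, -0.5108, 0.4067]
V = J·q̇ = [-0.4485, -0.6869, -0.0289, -0.8628, 0.1960, -1.0173]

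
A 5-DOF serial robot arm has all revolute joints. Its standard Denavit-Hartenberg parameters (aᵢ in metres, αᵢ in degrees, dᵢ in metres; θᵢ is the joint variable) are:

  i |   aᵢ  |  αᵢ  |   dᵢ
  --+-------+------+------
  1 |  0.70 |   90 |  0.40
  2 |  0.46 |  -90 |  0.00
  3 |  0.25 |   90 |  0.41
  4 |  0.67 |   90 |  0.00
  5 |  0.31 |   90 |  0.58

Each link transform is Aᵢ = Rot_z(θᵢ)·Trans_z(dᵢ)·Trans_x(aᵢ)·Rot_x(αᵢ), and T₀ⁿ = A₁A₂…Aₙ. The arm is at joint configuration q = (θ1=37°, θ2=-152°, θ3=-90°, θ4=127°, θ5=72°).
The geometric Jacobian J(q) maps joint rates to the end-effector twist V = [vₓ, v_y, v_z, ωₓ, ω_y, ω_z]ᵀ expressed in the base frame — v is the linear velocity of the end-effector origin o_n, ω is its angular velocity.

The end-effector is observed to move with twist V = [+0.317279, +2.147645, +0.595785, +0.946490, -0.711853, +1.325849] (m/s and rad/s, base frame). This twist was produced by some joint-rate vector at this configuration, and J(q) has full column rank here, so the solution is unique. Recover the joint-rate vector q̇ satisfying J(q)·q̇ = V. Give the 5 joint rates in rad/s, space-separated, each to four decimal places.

o_n = [1.1083, 0.5192, -0.8878]
J₁: ẑ×o_n = [-0.5192, 1.1083, 0.0000], ω = ẑ
J2: z=[0.6018, -0.7986, 0.0000] o=[0.5590, 0.4213, 0.4000] → [1.0284, 0.7750, 0.4976, 0.6018, -0.7986, 0.0000]
J3: z=[0.3749, 0.2825, -0.8829] o=[0.2347, 0.1768, 0.1840] → [-0.0005, -0.3695, -0.1185, 0.3749, 0.2825, -0.8829]
J4: z=[0.7052, 0.5314, 0.4695] o=[0.5389, 0.0930, -0.1780] → [-0.5773, 0.7679, -0.0021, 0.7052, 0.5314, 0.4695]
J5: z=[0.7063, -0.4678, -0.5314] o=[0.4968, 0.5662, -0.6504] → [0.0860, -0.1573, 0.2529, 0.7063, -0.4678, -0.5314]
q̇ = J⁺·V = [0.7170, 0.9760, -0.5060, 0.5750, 0.2030]

0.7170 0.9760 -0.5060 0.5750 0.2030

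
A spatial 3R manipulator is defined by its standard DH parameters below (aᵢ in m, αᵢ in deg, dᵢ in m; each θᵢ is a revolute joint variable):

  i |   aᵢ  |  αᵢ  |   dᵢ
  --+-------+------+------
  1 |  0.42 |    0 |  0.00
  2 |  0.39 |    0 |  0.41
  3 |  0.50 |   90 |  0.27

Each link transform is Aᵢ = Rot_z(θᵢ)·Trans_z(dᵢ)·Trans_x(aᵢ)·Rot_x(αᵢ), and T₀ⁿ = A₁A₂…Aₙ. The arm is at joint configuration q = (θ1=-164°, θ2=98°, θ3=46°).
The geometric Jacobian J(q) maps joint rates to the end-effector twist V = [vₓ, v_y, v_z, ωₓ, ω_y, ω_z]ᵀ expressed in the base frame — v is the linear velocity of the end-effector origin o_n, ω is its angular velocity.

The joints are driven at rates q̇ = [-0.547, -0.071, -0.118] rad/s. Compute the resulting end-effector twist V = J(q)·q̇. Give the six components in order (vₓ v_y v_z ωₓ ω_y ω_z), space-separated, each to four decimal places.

-0.4094 -0.2230 0.0000 0.0000 0.0000 -0.7360

o_n = [0.2247, -0.6431, 0.6800]
J₁: ẑ×o_n = [0.6431, 0.2247, -0.0000], ω = ẑ
J2: z=[0.0000, 0.0000, 1.0000] o=[-0.4037, -0.1158, 0.0000] → [0.5273, 0.6285, -0.0000, 0.0000, 0.0000, 1.0000]
J3: z=[0.0000, 0.0000, 1.0000] o=[-0.2451, -0.4721, 0.4100] → [0.1710, 0.4698, -0.0000, 0.0000, 0.0000, 1.0000]
V = J·q̇ = [-0.4094, -0.2230, 0.0000, 0.0000, 0.0000, -0.7360]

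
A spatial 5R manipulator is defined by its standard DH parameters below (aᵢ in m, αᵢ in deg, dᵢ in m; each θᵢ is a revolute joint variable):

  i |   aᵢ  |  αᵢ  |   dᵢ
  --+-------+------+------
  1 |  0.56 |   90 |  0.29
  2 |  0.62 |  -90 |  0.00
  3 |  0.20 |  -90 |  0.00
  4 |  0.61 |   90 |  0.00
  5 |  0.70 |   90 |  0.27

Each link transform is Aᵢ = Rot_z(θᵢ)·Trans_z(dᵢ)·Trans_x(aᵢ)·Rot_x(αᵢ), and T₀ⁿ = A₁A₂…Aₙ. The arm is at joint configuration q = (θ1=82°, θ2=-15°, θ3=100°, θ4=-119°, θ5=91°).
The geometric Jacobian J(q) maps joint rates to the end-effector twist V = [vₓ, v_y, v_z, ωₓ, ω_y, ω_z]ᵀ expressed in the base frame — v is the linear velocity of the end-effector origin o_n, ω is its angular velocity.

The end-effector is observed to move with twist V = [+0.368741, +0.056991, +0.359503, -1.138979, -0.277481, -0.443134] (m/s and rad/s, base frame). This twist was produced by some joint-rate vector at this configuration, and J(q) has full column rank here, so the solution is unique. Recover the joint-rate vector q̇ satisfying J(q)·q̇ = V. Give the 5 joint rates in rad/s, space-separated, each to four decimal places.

-0.6790 -0.8630 -0.0540 0.4330 -0.3500

o_n = [0.5286, 0.5813, 0.6719]
J₁: ẑ×o_n = [-0.5813, 0.5286, 0.0000], ω = ẑ
J2: z=[0.9903, -0.1392, 0.0000] o=[0.0779, 0.5546, 0.2900] → [-0.0531, -0.3781, 0.0892, 0.9903, -0.1392, 0.0000]
J3: z=[0.0360, 0.2563, 0.9659] o=[0.1613, 1.1476, 0.1295] → [0.6860, 0.3353, -0.1145, 0.0360, 0.2563, 0.9659]
J4: z=[0.0396, -0.9662, 0.2549] o=[-0.0384, 1.1418, 0.1385] → [-0.3724, 0.1234, 0.5257, 0.0396, -0.9662, 0.2549]
J5: z=[0.8559, -0.0989, -0.5076] o=[0.2761, 1.2871, 0.6406] → [-0.3614, -0.1549, -0.5791, 0.8559, -0.0989, -0.5076]
q̇ = J⁺·V = [-0.6790, -0.8630, -0.0540, 0.4330, -0.3500]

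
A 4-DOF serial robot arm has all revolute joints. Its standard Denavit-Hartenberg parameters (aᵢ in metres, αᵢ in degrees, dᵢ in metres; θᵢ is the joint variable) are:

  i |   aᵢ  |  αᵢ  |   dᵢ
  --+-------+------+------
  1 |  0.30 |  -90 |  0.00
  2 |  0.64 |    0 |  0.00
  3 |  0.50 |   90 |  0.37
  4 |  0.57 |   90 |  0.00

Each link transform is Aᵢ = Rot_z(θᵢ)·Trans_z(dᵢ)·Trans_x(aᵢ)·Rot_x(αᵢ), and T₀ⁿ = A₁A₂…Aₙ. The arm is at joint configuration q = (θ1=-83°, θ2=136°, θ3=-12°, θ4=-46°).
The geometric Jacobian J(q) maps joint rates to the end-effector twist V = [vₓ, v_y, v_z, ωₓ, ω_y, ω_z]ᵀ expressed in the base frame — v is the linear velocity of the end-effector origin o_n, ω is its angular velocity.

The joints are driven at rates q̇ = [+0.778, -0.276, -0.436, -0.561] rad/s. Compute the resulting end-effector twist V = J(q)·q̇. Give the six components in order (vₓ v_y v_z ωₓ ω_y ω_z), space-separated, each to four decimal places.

-0.6323 -0.8951 -0.2931 -0.7634 0.3749 1.0917

o_n = [-0.1203, 0.6516, -1.1874]
J₁: ẑ×o_n = [-0.6516, -0.1203, 0.0000], ω = ẑ
J2: z=[0.9925, 0.1219, 0.0000] o=[0.0366, -0.2978, 0.0000] → [-0.1447, 1.1785, 0.9614, 0.9925, 0.1219, 0.0000]
J3: z=[0.9925, 0.1219, 0.0000] o=[-0.0195, 0.1592, -0.4446] → [-0.0905, 0.7372, 0.5010, 0.9925, 0.1219, 0.0000]
J4: z=[0.1010, -0.8229, -0.5592] o=[0.3136, 0.4818, -0.8591] → [0.3651, 0.2758, -0.3399, 0.1010, -0.8229, -0.5592]
V = J·q̇ = [-0.6323, -0.8951, -0.2931, -0.7634, 0.3749, 1.0917]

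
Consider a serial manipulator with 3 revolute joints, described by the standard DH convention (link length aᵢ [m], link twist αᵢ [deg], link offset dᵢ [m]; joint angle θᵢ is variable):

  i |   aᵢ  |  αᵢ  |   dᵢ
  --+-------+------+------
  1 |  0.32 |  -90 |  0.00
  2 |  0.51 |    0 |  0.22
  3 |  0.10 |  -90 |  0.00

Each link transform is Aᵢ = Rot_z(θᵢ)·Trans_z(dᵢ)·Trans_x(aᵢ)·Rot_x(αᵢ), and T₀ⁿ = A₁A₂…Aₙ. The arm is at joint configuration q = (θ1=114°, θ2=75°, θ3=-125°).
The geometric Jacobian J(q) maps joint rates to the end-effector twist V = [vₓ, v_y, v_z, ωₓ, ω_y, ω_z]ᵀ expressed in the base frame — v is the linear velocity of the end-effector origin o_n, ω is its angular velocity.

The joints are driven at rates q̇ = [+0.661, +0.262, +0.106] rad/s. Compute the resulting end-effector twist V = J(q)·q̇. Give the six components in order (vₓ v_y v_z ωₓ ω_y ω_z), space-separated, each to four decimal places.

o_n = [-0.4110, 0.3822, -0.4160]
J₁: ẑ×o_n = [-0.3822, -0.4110, 0.0000], ω = ẑ
J2: z=[-0.9135, -0.4067, 0.0000] o=[-0.1302, 0.2923, 0.0000] → [0.1692, -0.3801, -0.1963, -0.9135, -0.4067, 0.0000]
J3: z=[-0.9135, -0.4067, 0.0000] o=[-0.3848, 0.3234, -0.4926] → [-0.0312, 0.0700, -0.0643, -0.9135, -0.4067, 0.0000]
V = J·q̇ = [-0.2116, -0.3638, -0.0582, -0.3362, -0.1497, 0.6610]

-0.2116 -0.3638 -0.0582 -0.3362 -0.1497 0.6610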